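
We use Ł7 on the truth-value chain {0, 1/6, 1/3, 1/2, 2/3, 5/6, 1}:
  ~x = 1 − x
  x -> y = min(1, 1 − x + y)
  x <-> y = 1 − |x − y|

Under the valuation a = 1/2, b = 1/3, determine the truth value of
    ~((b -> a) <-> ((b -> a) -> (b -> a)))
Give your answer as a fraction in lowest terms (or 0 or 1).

b -> a = 1/3 -> 1/2 = 1
b -> a = 1/3 -> 1/2 = 1
b -> a = 1/3 -> 1/2 = 1
(b -> a) -> (b -> a) = 1 -> 1 = 1
(b -> a) <-> ((b -> a) -> (b -> a)) = 1 <-> 1 = 1
~((b -> a) <-> ((b -> a) -> (b -> a))) = ~1 = 0

0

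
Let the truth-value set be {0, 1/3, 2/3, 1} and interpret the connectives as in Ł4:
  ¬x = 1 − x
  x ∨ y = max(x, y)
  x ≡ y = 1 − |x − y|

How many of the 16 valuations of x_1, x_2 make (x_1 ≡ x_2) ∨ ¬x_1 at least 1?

7

x_1 = 0, x_2 = 0 ↦ 1  ≥
x_1 = 0, x_2 = 1/3 ↦ 1  ≥
x_1 = 0, x_2 = 2/3 ↦ 1  ≥
x_1 = 0, x_2 = 1 ↦ 1  ≥
x_1 = 1/3, x_2 = 0 ↦ 2/3  <
x_1 = 1/3, x_2 = 1/3 ↦ 1  ≥
x_1 = 1/3, x_2 = 2/3 ↦ 2/3  <
x_1 = 1/3, x_2 = 1 ↦ 2/3  <
x_1 = 2/3, x_2 = 0 ↦ 1/3  <
x_1 = 2/3, x_2 = 1/3 ↦ 2/3  <
x_1 = 2/3, x_2 = 2/3 ↦ 1  ≥
x_1 = 2/3, x_2 = 1 ↦ 2/3  <
x_1 = 1, x_2 = 0 ↦ 0  <
x_1 = 1, x_2 = 1/3 ↦ 1/3  <
x_1 = 1, x_2 = 2/3 ↦ 2/3  <
x_1 = 1, x_2 = 1 ↦ 1  ≥
So 7 of the 16 assignments meet the threshold.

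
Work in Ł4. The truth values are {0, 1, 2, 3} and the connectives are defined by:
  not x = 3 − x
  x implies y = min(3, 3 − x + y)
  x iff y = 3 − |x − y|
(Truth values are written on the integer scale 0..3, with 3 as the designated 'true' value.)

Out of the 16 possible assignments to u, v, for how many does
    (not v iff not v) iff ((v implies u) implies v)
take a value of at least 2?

9

u = 0, v = 0 ↦ 0  <
u = 0, v = 1 ↦ 2  ≥
u = 0, v = 2 ↦ 3  ≥
u = 0, v = 3 ↦ 3  ≥
u = 1, v = 0 ↦ 0  <
u = 1, v = 1 ↦ 1  <
u = 1, v = 2 ↦ 3  ≥
u = 1, v = 3 ↦ 3  ≥
u = 2, v = 0 ↦ 0  <
u = 2, v = 1 ↦ 1  <
u = 2, v = 2 ↦ 2  ≥
u = 2, v = 3 ↦ 3  ≥
u = 3, v = 0 ↦ 0  <
u = 3, v = 1 ↦ 1  <
u = 3, v = 2 ↦ 2  ≥
u = 3, v = 3 ↦ 3  ≥
So 9 of the 16 assignments meet the threshold.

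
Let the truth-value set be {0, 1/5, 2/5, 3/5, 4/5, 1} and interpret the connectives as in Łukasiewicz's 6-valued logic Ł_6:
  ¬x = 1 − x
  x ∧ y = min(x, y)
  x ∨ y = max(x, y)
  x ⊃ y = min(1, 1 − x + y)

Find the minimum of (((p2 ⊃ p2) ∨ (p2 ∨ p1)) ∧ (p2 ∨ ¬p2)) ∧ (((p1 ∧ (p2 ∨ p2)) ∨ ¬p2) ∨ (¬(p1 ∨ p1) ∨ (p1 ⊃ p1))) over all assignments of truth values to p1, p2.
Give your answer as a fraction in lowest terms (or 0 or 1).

3/5

Take p1 = 0, p2 = 2/5:
p2 ⊃ p2 = 2/5 ⊃ 2/5 = 1
p2 ∨ p1 = 2/5 ∨ 0 = 2/5
(p2 ⊃ p2) ∨ (p2 ∨ p1) = 1 ∨ 2/5 = 1
¬p2 = ¬2/5 = 3/5
p2 ∨ ¬p2 = 2/5 ∨ 3/5 = 3/5
((p2 ⊃ p2) ∨ (p2 ∨ p1)) ∧ (p2 ∨ ¬p2) = 1 ∧ 3/5 = 3/5
p2 ∨ p2 = 2/5 ∨ 2/5 = 2/5
p1 ∧ (p2 ∨ p2) = 0 ∧ 2/5 = 0
¬p2 = ¬2/5 = 3/5
(p1 ∧ (p2 ∨ p2)) ∨ ¬p2 = 0 ∨ 3/5 = 3/5
p1 ∨ p1 = 0 ∨ 0 = 0
¬(p1 ∨ p1) = ¬0 = 1
p1 ⊃ p1 = 0 ⊃ 0 = 1
¬(p1 ∨ p1) ∨ (p1 ⊃ p1) = 1 ∨ 1 = 1
((p1 ∧ (p2 ∨ p2)) ∨ ¬p2) ∨ (¬(p1 ∨ p1) ∨ (p1 ⊃ p1)) = 3/5 ∨ 1 = 1
(((p2 ⊃ p2) ∨ (p2 ∨ p1)) ∧ (p2 ∨ ¬p2)) ∧ (((p1 ∧ (p2 ∨ p2)) ∨ ¬p2) ∨ (¬(p1 ∨ p1) ∨ (p1 ⊃ p1))) = 3/5 ∧ 1 = 3/5
No assignment yields a value below 3/5, so this is the minimum.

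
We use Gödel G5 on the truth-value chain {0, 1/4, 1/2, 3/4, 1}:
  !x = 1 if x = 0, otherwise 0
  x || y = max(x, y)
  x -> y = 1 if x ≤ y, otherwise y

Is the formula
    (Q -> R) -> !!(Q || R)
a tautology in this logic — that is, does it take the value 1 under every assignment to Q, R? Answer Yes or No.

Counterexample: take Q = 0, R = 0.
Q -> R = 0 -> 0 = 1
Q || R = 0 || 0 = 0
!(Q || R) = !0 = 1
!!(Q || R) = !1 = 0
(Q -> R) -> !!(Q || R) = 1 -> 0 = 0
This gives 0 ≠ 1.

No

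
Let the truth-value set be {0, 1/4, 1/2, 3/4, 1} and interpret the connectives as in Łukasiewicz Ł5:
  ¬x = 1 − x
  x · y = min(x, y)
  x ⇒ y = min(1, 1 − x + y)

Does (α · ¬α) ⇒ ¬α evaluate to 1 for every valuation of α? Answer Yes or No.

α = 0 ↦ 1
α = 1/4 ↦ 1
α = 1/2 ↦ 1
α = 3/4 ↦ 1
α = 1 ↦ 1
Every assignment gives a value ≥ 1.

Yes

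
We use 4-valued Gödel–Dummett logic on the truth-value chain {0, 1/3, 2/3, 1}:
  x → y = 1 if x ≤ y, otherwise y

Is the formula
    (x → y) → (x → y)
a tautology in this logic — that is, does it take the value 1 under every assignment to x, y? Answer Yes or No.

x = 0, y = 0 ↦ 1
x = 0, y = 1/3 ↦ 1
x = 0, y = 2/3 ↦ 1
x = 0, y = 1 ↦ 1
x = 1/3, y = 0 ↦ 1
x = 1/3, y = 1/3 ↦ 1
x = 1/3, y = 2/3 ↦ 1
x = 1/3, y = 1 ↦ 1
x = 2/3, y = 0 ↦ 1
x = 2/3, y = 1/3 ↦ 1
x = 2/3, y = 2/3 ↦ 1
x = 2/3, y = 1 ↦ 1
x = 1, y = 0 ↦ 1
x = 1, y = 1/3 ↦ 1
x = 1, y = 2/3 ↦ 1
x = 1, y = 1 ↦ 1
Every assignment gives a value ≥ 1.

Yes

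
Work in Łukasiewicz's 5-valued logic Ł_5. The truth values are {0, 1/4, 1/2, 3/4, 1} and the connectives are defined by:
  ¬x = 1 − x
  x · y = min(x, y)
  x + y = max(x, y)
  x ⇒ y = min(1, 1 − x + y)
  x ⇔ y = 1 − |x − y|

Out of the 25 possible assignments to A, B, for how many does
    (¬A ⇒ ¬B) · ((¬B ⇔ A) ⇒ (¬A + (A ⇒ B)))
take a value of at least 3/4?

value 1: 11 assignments (counts)
value 3/4: 4 assignments (counts)
value 1/2: 6 assignments
value 1/4: 2 assignments
value 0: 2 assignments
So 15 of the 25 assignments meet the threshold.

15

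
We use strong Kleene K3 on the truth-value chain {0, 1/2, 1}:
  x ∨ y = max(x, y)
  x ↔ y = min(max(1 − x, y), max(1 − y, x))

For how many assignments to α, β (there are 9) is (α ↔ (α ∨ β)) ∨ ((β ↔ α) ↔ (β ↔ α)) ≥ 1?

5

α = 0, β = 0 ↦ 1  ≥
α = 0, β = 1/2 ↦ 1/2  <
α = 0, β = 1 ↦ 1  ≥
α = 1/2, β = 0 ↦ 1/2  <
α = 1/2, β = 1/2 ↦ 1/2  <
α = 1/2, β = 1 ↦ 1/2  <
α = 1, β = 0 ↦ 1  ≥
α = 1, β = 1/2 ↦ 1  ≥
α = 1, β = 1 ↦ 1  ≥
So 5 of the 9 assignments meet the threshold.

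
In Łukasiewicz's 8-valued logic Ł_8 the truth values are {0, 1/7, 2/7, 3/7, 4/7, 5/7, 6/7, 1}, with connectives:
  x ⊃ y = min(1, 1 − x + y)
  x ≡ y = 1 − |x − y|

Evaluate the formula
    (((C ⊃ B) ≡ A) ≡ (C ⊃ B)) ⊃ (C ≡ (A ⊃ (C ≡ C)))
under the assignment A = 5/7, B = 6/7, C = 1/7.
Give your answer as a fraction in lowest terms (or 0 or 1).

C ⊃ B = 1/7 ⊃ 6/7 = 1
(C ⊃ B) ≡ A = 1 ≡ 5/7 = 5/7
C ⊃ B = 1/7 ⊃ 6/7 = 1
((C ⊃ B) ≡ A) ≡ (C ⊃ B) = 5/7 ≡ 1 = 5/7
C ≡ C = 1/7 ≡ 1/7 = 1
A ⊃ (C ≡ C) = 5/7 ⊃ 1 = 1
C ≡ (A ⊃ (C ≡ C)) = 1/7 ≡ 1 = 1/7
(((C ⊃ B) ≡ A) ≡ (C ⊃ B)) ⊃ (C ≡ (A ⊃ (C ≡ C))) = 5/7 ⊃ 1/7 = 3/7

3/7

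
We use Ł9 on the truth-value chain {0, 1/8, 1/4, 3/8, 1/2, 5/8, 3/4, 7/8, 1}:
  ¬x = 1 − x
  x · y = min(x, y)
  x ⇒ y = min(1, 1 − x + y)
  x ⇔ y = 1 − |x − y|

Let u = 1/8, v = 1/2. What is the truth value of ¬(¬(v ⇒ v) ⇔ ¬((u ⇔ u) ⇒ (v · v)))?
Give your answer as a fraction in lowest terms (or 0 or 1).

1/2

v ⇒ v = 1/2 ⇒ 1/2 = 1
¬(v ⇒ v) = ¬1 = 0
u ⇔ u = 1/8 ⇔ 1/8 = 1
v · v = 1/2 · 1/2 = 1/2
(u ⇔ u) ⇒ (v · v) = 1 ⇒ 1/2 = 1/2
¬((u ⇔ u) ⇒ (v · v)) = ¬1/2 = 1/2
¬(v ⇒ v) ⇔ ¬((u ⇔ u) ⇒ (v · v)) = 0 ⇔ 1/2 = 1/2
¬(¬(v ⇒ v) ⇔ ¬((u ⇔ u) ⇒ (v · v))) = ¬1/2 = 1/2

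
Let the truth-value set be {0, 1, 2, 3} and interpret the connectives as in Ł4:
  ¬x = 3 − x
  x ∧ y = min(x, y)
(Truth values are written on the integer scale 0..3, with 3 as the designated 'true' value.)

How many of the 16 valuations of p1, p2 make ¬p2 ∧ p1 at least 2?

4

p1 = 0, p2 = 0 ↦ 0  <
p1 = 0, p2 = 1 ↦ 0  <
p1 = 0, p2 = 2 ↦ 0  <
p1 = 0, p2 = 3 ↦ 0  <
p1 = 1, p2 = 0 ↦ 1  <
p1 = 1, p2 = 1 ↦ 1  <
p1 = 1, p2 = 2 ↦ 1  <
p1 = 1, p2 = 3 ↦ 0  <
p1 = 2, p2 = 0 ↦ 2  ≥
p1 = 2, p2 = 1 ↦ 2  ≥
p1 = 2, p2 = 2 ↦ 1  <
p1 = 2, p2 = 3 ↦ 0  <
p1 = 3, p2 = 0 ↦ 3  ≥
p1 = 3, p2 = 1 ↦ 2  ≥
p1 = 3, p2 = 2 ↦ 1  <
p1 = 3, p2 = 3 ↦ 0  <
So 4 of the 16 assignments meet the threshold.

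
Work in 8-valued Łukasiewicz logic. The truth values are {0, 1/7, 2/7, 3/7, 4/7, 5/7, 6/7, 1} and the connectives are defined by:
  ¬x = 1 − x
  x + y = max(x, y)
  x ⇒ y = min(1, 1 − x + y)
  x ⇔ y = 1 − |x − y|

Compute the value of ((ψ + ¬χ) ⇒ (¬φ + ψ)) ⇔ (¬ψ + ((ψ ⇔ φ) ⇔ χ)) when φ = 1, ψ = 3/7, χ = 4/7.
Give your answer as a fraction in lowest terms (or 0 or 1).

6/7

¬χ = ¬4/7 = 3/7
ψ + ¬χ = 3/7 + 3/7 = 3/7
¬φ = ¬1 = 0
¬φ + ψ = 0 + 3/7 = 3/7
(ψ + ¬χ) ⇒ (¬φ + ψ) = 3/7 ⇒ 3/7 = 1
¬ψ = ¬3/7 = 4/7
ψ ⇔ φ = 3/7 ⇔ 1 = 3/7
(ψ ⇔ φ) ⇔ χ = 3/7 ⇔ 4/7 = 6/7
¬ψ + ((ψ ⇔ φ) ⇔ χ) = 4/7 + 6/7 = 6/7
((ψ + ¬χ) ⇒ (¬φ + ψ)) ⇔ (¬ψ + ((ψ ⇔ φ) ⇔ χ)) = 1 ⇔ 6/7 = 6/7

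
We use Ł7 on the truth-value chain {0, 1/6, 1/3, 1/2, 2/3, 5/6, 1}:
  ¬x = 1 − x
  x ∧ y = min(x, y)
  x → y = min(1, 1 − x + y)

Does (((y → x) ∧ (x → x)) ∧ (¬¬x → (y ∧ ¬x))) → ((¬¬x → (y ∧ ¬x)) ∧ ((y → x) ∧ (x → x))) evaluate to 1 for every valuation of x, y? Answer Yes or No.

At x = 1/6, y = 5/6, for instance:
y → x = 5/6 → 1/6 = 1/3
x → x = 1/6 → 1/6 = 1
(y → x) ∧ (x → x) = 1/3 ∧ 1 = 1/3
¬x = ¬1/6 = 5/6
¬¬x = ¬5/6 = 1/6
¬x = ¬1/6 = 5/6
y ∧ ¬x = 5/6 ∧ 5/6 = 5/6
¬¬x → (y ∧ ¬x) = 1/6 → 5/6 = 1
((y → x) ∧ (x → x)) ∧ (¬¬x → (y ∧ ¬x)) = 1/3 ∧ 1 = 1/3
(¬¬x → (y ∧ ¬x)) ∧ ((y → x) ∧ (x → x)) = 1 ∧ 1/3 = 1/3
(((y → x) ∧ (x → x)) ∧ (¬¬x → (y ∧ ¬x))) → ((¬¬x → (y ∧ ¬x)) ∧ ((y → x) ∧ (x → x))) = 1/3 → 1/3 = 1
and checking the remaining 48 assignments likewise gives ≥ 1 in every case.

Yes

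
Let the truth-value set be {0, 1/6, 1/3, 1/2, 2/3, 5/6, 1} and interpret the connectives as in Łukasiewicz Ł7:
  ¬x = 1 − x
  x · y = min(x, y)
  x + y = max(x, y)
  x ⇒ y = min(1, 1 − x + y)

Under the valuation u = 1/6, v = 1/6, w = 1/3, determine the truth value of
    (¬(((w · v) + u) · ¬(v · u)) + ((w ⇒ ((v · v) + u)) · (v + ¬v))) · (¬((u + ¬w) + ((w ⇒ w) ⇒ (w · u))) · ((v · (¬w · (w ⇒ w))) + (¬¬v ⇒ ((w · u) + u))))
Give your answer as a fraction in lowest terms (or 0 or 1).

1/3

w · v = 1/3 · 1/6 = 1/6
(w · v) + u = 1/6 + 1/6 = 1/6
v · u = 1/6 · 1/6 = 1/6
¬(v · u) = ¬1/6 = 5/6
((w · v) + u) · ¬(v · u) = 1/6 · 5/6 = 1/6
¬(((w · v) + u) · ¬(v · u)) = ¬1/6 = 5/6
v · v = 1/6 · 1/6 = 1/6
(v · v) + u = 1/6 + 1/6 = 1/6
w ⇒ ((v · v) + u) = 1/3 ⇒ 1/6 = 5/6
¬v = ¬1/6 = 5/6
v + ¬v = 1/6 + 5/6 = 5/6
(w ⇒ ((v · v) + u)) · (v + ¬v) = 5/6 · 5/6 = 5/6
¬(((w · v) + u) · ¬(v · u)) + ((w ⇒ ((v · v) + u)) · (v + ¬v)) = 5/6 + 5/6 = 5/6
¬w = ¬1/3 = 2/3
u + ¬w = 1/6 + 2/3 = 2/3
w ⇒ w = 1/3 ⇒ 1/3 = 1
w · u = 1/3 · 1/6 = 1/6
(w ⇒ w) ⇒ (w · u) = 1 ⇒ 1/6 = 1/6
(u + ¬w) + ((w ⇒ w) ⇒ (w · u)) = 2/3 + 1/6 = 2/3
¬((u + ¬w) + ((w ⇒ w) ⇒ (w · u))) = ¬2/3 = 1/3
¬w = ¬1/3 = 2/3
w ⇒ w = 1/3 ⇒ 1/3 = 1
¬w · (w ⇒ w) = 2/3 · 1 = 2/3
v · (¬w · (w ⇒ w)) = 1/6 · 2/3 = 1/6
¬v = ¬1/6 = 5/6
¬¬v = ¬5/6 = 1/6
w · u = 1/3 · 1/6 = 1/6
(w · u) + u = 1/6 + 1/6 = 1/6
¬¬v ⇒ ((w · u) + u) = 1/6 ⇒ 1/6 = 1
(v · (¬w · (w ⇒ w))) + (¬¬v ⇒ ((w · u) + u)) = 1/6 + 1 = 1
¬((u + ¬w) + ((w ⇒ w) ⇒ (w · u))) · ((v · (¬w · (w ⇒ w))) + (¬¬v ⇒ ((w · u) + u))) = 1/3 · 1 = 1/3
(¬(((w · v) + u) · ¬(v · u)) + ((w ⇒ ((v · v) + u)) · (v + ¬v))) · (¬((u + ¬w) + ((w ⇒ w) ⇒ (w · u))) · ((v · (¬w · (w ⇒ w))) + (¬¬v ⇒ ((w · u) + u)))) = 5/6 · 1/3 = 1/3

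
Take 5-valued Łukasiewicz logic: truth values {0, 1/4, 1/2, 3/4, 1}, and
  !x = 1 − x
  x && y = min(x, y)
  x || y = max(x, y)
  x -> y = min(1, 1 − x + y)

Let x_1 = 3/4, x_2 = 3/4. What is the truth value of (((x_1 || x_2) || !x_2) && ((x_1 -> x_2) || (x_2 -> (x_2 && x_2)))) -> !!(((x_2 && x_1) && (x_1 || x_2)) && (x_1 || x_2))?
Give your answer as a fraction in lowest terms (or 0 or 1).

1

x_1 || x_2 = 3/4 || 3/4 = 3/4
!x_2 = !3/4 = 1/4
(x_1 || x_2) || !x_2 = 3/4 || 1/4 = 3/4
x_1 -> x_2 = 3/4 -> 3/4 = 1
x_2 && x_2 = 3/4 && 3/4 = 3/4
x_2 -> (x_2 && x_2) = 3/4 -> 3/4 = 1
(x_1 -> x_2) || (x_2 -> (x_2 && x_2)) = 1 || 1 = 1
((x_1 || x_2) || !x_2) && ((x_1 -> x_2) || (x_2 -> (x_2 && x_2))) = 3/4 && 1 = 3/4
x_2 && x_1 = 3/4 && 3/4 = 3/4
x_1 || x_2 = 3/4 || 3/4 = 3/4
(x_2 && x_1) && (x_1 || x_2) = 3/4 && 3/4 = 3/4
x_1 || x_2 = 3/4 || 3/4 = 3/4
((x_2 && x_1) && (x_1 || x_2)) && (x_1 || x_2) = 3/4 && 3/4 = 3/4
!(((x_2 && x_1) && (x_1 || x_2)) && (x_1 || x_2)) = !3/4 = 1/4
!!(((x_2 && x_1) && (x_1 || x_2)) && (x_1 || x_2)) = !1/4 = 3/4
(((x_1 || x_2) || !x_2) && ((x_1 -> x_2) || (x_2 -> (x_2 && x_2)))) -> !!(((x_2 && x_1) && (x_1 || x_2)) && (x_1 || x_2)) = 3/4 -> 3/4 = 1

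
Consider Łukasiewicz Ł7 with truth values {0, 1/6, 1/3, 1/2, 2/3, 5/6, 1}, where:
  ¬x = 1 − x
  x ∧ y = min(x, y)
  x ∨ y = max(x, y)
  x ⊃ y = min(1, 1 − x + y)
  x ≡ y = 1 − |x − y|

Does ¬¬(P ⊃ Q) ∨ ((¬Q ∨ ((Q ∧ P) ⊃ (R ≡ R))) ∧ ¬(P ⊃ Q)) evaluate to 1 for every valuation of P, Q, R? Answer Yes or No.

Counterexample: take P = 1/6, Q = 0, R = 0.
P ⊃ Q = 1/6 ⊃ 0 = 5/6
¬(P ⊃ Q) = ¬5/6 = 1/6
¬¬(P ⊃ Q) = ¬1/6 = 5/6
¬Q = ¬0 = 1
Q ∧ P = 0 ∧ 1/6 = 0
R ≡ R = 0 ≡ 0 = 1
(Q ∧ P) ⊃ (R ≡ R) = 0 ⊃ 1 = 1
¬Q ∨ ((Q ∧ P) ⊃ (R ≡ R)) = 1 ∨ 1 = 1
P ⊃ Q = 1/6 ⊃ 0 = 5/6
¬(P ⊃ Q) = ¬5/6 = 1/6
(¬Q ∨ ((Q ∧ P) ⊃ (R ≡ R))) ∧ ¬(P ⊃ Q) = 1 ∧ 1/6 = 1/6
¬¬(P ⊃ Q) ∨ ((¬Q ∨ ((Q ∧ P) ⊃ (R ≡ R))) ∧ ¬(P ⊃ Q)) = 5/6 ∨ 1/6 = 5/6
This gives 5/6 ≠ 1.

No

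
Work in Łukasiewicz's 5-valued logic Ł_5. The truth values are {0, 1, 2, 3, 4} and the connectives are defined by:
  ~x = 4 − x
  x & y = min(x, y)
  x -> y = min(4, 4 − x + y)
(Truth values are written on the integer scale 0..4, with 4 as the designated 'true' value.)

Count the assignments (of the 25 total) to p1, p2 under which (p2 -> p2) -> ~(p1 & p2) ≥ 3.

value 4: 9 assignments (counts)
value 3: 7 assignments (counts)
value 2: 5 assignments
value 1: 3 assignments
value 0: 1 assignment
So 16 of the 25 assignments meet the threshold.

16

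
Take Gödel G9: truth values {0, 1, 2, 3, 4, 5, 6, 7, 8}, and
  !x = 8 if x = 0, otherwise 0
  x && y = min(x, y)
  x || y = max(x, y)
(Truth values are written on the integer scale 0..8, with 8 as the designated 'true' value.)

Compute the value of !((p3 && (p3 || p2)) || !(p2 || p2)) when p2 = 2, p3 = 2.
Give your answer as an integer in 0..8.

p3 || p2 = 2 || 2 = 2
p3 && (p3 || p2) = 2 && 2 = 2
p2 || p2 = 2 || 2 = 2
!(p2 || p2) = !2 = 0
(p3 && (p3 || p2)) || !(p2 || p2) = 2 || 0 = 2
!((p3 && (p3 || p2)) || !(p2 || p2)) = !2 = 0

0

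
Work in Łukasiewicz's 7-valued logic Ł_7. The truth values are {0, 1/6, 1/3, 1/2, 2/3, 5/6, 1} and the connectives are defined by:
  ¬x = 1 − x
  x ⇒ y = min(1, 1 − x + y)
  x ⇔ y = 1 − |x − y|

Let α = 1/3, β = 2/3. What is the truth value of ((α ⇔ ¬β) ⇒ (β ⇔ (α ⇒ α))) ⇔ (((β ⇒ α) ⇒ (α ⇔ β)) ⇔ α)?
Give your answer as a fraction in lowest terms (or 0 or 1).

¬β = ¬2/3 = 1/3
α ⇔ ¬β = 1/3 ⇔ 1/3 = 1
α ⇒ α = 1/3 ⇒ 1/3 = 1
β ⇔ (α ⇒ α) = 2/3 ⇔ 1 = 2/3
(α ⇔ ¬β) ⇒ (β ⇔ (α ⇒ α)) = 1 ⇒ 2/3 = 2/3
β ⇒ α = 2/3 ⇒ 1/3 = 2/3
α ⇔ β = 1/3 ⇔ 2/3 = 2/3
(β ⇒ α) ⇒ (α ⇔ β) = 2/3 ⇒ 2/3 = 1
((β ⇒ α) ⇒ (α ⇔ β)) ⇔ α = 1 ⇔ 1/3 = 1/3
((α ⇔ ¬β) ⇒ (β ⇔ (α ⇒ α))) ⇔ (((β ⇒ α) ⇒ (α ⇔ β)) ⇔ α) = 2/3 ⇔ 1/3 = 2/3

2/3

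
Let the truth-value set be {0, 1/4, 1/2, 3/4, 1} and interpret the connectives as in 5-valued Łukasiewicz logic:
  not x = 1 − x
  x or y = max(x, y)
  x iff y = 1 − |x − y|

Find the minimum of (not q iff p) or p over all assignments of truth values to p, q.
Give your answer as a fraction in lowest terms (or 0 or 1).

Take p = 0, q = 0:
not q = not 0 = 1
not q iff p = 1 iff 0 = 0
(not q iff p) or p = 0 or 0 = 0
No assignment yields a value below 0, so this is the minimum.

0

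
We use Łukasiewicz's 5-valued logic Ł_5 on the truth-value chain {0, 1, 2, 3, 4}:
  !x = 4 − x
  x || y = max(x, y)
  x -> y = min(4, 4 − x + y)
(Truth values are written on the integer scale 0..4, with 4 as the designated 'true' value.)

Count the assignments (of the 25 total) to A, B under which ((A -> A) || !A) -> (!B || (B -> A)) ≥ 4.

15

value 4: 15 assignments (counts)
value 3: 4 assignments
value 2: 3 assignments
value 1: 2 assignments
value 0: 1 assignment
So 15 of the 25 assignments meet the threshold.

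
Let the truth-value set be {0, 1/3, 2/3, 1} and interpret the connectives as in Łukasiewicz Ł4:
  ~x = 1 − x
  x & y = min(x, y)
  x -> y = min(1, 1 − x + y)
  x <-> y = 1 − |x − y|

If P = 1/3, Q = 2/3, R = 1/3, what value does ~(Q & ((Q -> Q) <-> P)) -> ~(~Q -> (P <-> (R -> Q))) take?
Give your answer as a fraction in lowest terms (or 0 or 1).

1/3

Q -> Q = 2/3 -> 2/3 = 1
(Q -> Q) <-> P = 1 <-> 1/3 = 1/3
Q & ((Q -> Q) <-> P) = 2/3 & 1/3 = 1/3
~(Q & ((Q -> Q) <-> P)) = ~1/3 = 2/3
~Q = ~2/3 = 1/3
R -> Q = 1/3 -> 2/3 = 1
P <-> (R -> Q) = 1/3 <-> 1 = 1/3
~Q -> (P <-> (R -> Q)) = 1/3 -> 1/3 = 1
~(~Q -> (P <-> (R -> Q))) = ~1 = 0
~(Q & ((Q -> Q) <-> P)) -> ~(~Q -> (P <-> (R -> Q))) = 2/3 -> 0 = 1/3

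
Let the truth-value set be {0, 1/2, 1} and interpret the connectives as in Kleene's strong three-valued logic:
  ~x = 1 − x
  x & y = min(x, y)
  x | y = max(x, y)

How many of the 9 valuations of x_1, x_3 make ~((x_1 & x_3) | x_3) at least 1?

3

x_1 = 0, x_3 = 0 ↦ 1  ≥
x_1 = 0, x_3 = 1/2 ↦ 1/2  <
x_1 = 0, x_3 = 1 ↦ 0  <
x_1 = 1/2, x_3 = 0 ↦ 1  ≥
x_1 = 1/2, x_3 = 1/2 ↦ 1/2  <
x_1 = 1/2, x_3 = 1 ↦ 0  <
x_1 = 1, x_3 = 0 ↦ 1  ≥
x_1 = 1, x_3 = 1/2 ↦ 1/2  <
x_1 = 1, x_3 = 1 ↦ 0  <
So 3 of the 9 assignments meet the threshold.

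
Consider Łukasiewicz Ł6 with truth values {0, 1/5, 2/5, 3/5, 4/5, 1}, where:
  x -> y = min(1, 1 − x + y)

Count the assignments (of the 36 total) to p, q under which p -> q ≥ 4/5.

value 1: 21 assignments (counts)
value 4/5: 5 assignments (counts)
value 3/5: 4 assignments
value 2/5: 3 assignments
value 1/5: 2 assignments
value 0: 1 assignment
So 26 of the 36 assignments meet the threshold.

26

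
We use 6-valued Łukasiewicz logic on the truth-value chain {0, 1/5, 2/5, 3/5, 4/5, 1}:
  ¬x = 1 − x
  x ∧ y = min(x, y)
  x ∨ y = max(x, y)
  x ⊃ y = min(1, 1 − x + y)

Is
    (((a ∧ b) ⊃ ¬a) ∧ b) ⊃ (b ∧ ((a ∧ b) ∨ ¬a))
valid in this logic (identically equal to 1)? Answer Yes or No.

No

Counterexample: take a = 1/5, b = 1.
a ∧ b = 1/5 ∧ 1 = 1/5
¬a = ¬1/5 = 4/5
(a ∧ b) ⊃ ¬a = 1/5 ⊃ 4/5 = 1
((a ∧ b) ⊃ ¬a) ∧ b = 1 ∧ 1 = 1
a ∧ b = 1/5 ∧ 1 = 1/5
¬a = ¬1/5 = 4/5
(a ∧ b) ∨ ¬a = 1/5 ∨ 4/5 = 4/5
b ∧ ((a ∧ b) ∨ ¬a) = 1 ∧ 4/5 = 4/5
(((a ∧ b) ⊃ ¬a) ∧ b) ⊃ (b ∧ ((a ∧ b) ∨ ¬a)) = 1 ⊃ 4/5 = 4/5
This gives 4/5 ≠ 1.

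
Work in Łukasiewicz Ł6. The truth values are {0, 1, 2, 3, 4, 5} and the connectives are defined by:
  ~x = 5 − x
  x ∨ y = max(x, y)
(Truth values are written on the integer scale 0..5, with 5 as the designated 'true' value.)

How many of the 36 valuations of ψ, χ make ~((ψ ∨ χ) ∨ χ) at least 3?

value 5: 1 assignment (counts)
value 4: 3 assignments (counts)
value 3: 5 assignments (counts)
value 2: 7 assignments
value 1: 9 assignments
value 0: 11 assignments
So 9 of the 36 assignments meet the threshold.

9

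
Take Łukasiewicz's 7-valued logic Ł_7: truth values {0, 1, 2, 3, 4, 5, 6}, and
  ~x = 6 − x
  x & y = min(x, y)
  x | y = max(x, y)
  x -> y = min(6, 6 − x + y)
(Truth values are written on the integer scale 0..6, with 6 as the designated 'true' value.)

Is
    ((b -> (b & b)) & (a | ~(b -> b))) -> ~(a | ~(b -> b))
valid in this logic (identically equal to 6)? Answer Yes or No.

Counterexample: take a = 4, b = 0.
b & b = 0 & 0 = 0
b -> (b & b) = 0 -> 0 = 6
b -> b = 0 -> 0 = 6
~(b -> b) = ~6 = 0
a | ~(b -> b) = 4 | 0 = 4
(b -> (b & b)) & (a | ~(b -> b)) = 6 & 4 = 4
~(a | ~(b -> b)) = ~4 = 2
((b -> (b & b)) & (a | ~(b -> b))) -> ~(a | ~(b -> b)) = 4 -> 2 = 4
This gives 4 ≠ 6.

No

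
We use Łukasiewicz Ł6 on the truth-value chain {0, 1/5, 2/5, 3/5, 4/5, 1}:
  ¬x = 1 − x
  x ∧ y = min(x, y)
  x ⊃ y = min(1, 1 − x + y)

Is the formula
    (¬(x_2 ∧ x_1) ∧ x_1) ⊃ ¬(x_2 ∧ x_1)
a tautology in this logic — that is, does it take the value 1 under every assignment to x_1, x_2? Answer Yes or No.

At x_1 = 3/5, x_2 = 4/5, for instance:
x_2 ∧ x_1 = 4/5 ∧ 3/5 = 3/5
¬(x_2 ∧ x_1) = ¬3/5 = 2/5
¬(x_2 ∧ x_1) ∧ x_1 = 2/5 ∧ 3/5 = 2/5
(¬(x_2 ∧ x_1) ∧ x_1) ⊃ ¬(x_2 ∧ x_1) = 2/5 ⊃ 2/5 = 1
and checking the remaining 35 assignments likewise gives ≥ 1 in every case.

Yes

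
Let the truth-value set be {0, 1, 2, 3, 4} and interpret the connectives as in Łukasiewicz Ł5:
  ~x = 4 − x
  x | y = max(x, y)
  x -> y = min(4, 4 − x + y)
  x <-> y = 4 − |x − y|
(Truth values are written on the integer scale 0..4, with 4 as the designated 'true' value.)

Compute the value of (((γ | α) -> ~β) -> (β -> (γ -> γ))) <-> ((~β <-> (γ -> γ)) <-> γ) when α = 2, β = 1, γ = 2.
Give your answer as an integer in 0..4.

γ | α = 2 | 2 = 2
~β = ~1 = 3
(γ | α) -> ~β = 2 -> 3 = 4
γ -> γ = 2 -> 2 = 4
β -> (γ -> γ) = 1 -> 4 = 4
((γ | α) -> ~β) -> (β -> (γ -> γ)) = 4 -> 4 = 4
~β = ~1 = 3
γ -> γ = 2 -> 2 = 4
~β <-> (γ -> γ) = 3 <-> 4 = 3
(~β <-> (γ -> γ)) <-> γ = 3 <-> 2 = 3
(((γ | α) -> ~β) -> (β -> (γ -> γ))) <-> ((~β <-> (γ -> γ)) <-> γ) = 4 <-> 3 = 3

3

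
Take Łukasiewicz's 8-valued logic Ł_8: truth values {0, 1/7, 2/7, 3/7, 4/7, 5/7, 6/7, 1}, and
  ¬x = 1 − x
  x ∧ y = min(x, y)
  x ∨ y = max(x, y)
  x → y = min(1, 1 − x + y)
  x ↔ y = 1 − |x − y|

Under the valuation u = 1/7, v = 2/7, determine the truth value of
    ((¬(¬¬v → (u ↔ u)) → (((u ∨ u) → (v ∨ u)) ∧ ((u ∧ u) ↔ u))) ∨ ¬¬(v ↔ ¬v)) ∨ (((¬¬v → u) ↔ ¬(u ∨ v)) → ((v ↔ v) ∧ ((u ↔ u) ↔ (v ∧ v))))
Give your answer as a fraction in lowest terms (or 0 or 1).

¬v = ¬2/7 = 5/7
¬¬v = ¬5/7 = 2/7
u ↔ u = 1/7 ↔ 1/7 = 1
¬¬v → (u ↔ u) = 2/7 → 1 = 1
¬(¬¬v → (u ↔ u)) = ¬1 = 0
u ∨ u = 1/7 ∨ 1/7 = 1/7
v ∨ u = 2/7 ∨ 1/7 = 2/7
(u ∨ u) → (v ∨ u) = 1/7 → 2/7 = 1
u ∧ u = 1/7 ∧ 1/7 = 1/7
(u ∧ u) ↔ u = 1/7 ↔ 1/7 = 1
((u ∨ u) → (v ∨ u)) ∧ ((u ∧ u) ↔ u) = 1 ∧ 1 = 1
¬(¬¬v → (u ↔ u)) → (((u ∨ u) → (v ∨ u)) ∧ ((u ∧ u) ↔ u)) = 0 → 1 = 1
¬v = ¬2/7 = 5/7
v ↔ ¬v = 2/7 ↔ 5/7 = 4/7
¬(v ↔ ¬v) = ¬4/7 = 3/7
¬¬(v ↔ ¬v) = ¬3/7 = 4/7
(¬(¬¬v → (u ↔ u)) → (((u ∨ u) → (v ∨ u)) ∧ ((u ∧ u) ↔ u))) ∨ ¬¬(v ↔ ¬v) = 1 ∨ 4/7 = 1
¬v = ¬2/7 = 5/7
¬¬v = ¬5/7 = 2/7
¬¬v → u = 2/7 → 1/7 = 6/7
u ∨ v = 1/7 ∨ 2/7 = 2/7
¬(u ∨ v) = ¬2/7 = 5/7
(¬¬v → u) ↔ ¬(u ∨ v) = 6/7 ↔ 5/7 = 6/7
v ↔ v = 2/7 ↔ 2/7 = 1
u ↔ u = 1/7 ↔ 1/7 = 1
v ∧ v = 2/7 ∧ 2/7 = 2/7
(u ↔ u) ↔ (v ∧ v) = 1 ↔ 2/7 = 2/7
(v ↔ v) ∧ ((u ↔ u) ↔ (v ∧ v)) = 1 ∧ 2/7 = 2/7
((¬¬v → u) ↔ ¬(u ∨ v)) → ((v ↔ v) ∧ ((u ↔ u) ↔ (v ∧ v))) = 6/7 → 2/7 = 3/7
((¬(¬¬v → (u ↔ u)) → (((u ∨ u) → (v ∨ u)) ∧ ((u ∧ u) ↔ u))) ∨ ¬¬(v ↔ ¬v)) ∨ (((¬¬v → u) ↔ ¬(u ∨ v)) → ((v ↔ v) ∧ ((u ↔ u) ↔ (v ∧ v)))) = 1 ∨ 3/7 = 1

1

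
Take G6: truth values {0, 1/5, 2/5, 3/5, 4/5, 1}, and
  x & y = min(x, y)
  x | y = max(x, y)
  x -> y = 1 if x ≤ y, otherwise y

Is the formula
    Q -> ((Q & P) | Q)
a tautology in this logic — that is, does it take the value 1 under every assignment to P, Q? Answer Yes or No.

At P = 0, Q = 2/5, for instance:
Q & P = 2/5 & 0 = 0
(Q & P) | Q = 0 | 2/5 = 2/5
Q -> ((Q & P) | Q) = 2/5 -> 2/5 = 1
and checking the remaining 35 assignments likewise gives ≥ 1 in every case.

Yes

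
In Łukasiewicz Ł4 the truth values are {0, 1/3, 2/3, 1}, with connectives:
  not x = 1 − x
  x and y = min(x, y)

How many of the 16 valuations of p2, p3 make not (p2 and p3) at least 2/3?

p2 = 0, p3 = 0 ↦ 1  ≥
p2 = 0, p3 = 1/3 ↦ 1  ≥
p2 = 0, p3 = 2/3 ↦ 1  ≥
p2 = 0, p3 = 1 ↦ 1  ≥
p2 = 1/3, p3 = 0 ↦ 1  ≥
p2 = 1/3, p3 = 1/3 ↦ 2/3  ≥
p2 = 1/3, p3 = 2/3 ↦ 2/3  ≥
p2 = 1/3, p3 = 1 ↦ 2/3  ≥
p2 = 2/3, p3 = 0 ↦ 1  ≥
p2 = 2/3, p3 = 1/3 ↦ 2/3  ≥
p2 = 2/3, p3 = 2/3 ↦ 1/3  <
p2 = 2/3, p3 = 1 ↦ 1/3  <
p2 = 1, p3 = 0 ↦ 1  ≥
p2 = 1, p3 = 1/3 ↦ 2/3  ≥
p2 = 1, p3 = 2/3 ↦ 1/3  <
p2 = 1, p3 = 1 ↦ 0  <
So 12 of the 16 assignments meet the threshold.

12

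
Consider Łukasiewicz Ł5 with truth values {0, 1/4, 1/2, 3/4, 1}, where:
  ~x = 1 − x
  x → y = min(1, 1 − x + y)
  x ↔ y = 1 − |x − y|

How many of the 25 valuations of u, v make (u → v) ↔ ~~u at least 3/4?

value 1: 3 assignments (counts)
value 3/4: 5 assignments (counts)
value 1/2: 6 assignments
value 1/4: 5 assignments
value 0: 6 assignments
So 8 of the 25 assignments meet the threshold.

8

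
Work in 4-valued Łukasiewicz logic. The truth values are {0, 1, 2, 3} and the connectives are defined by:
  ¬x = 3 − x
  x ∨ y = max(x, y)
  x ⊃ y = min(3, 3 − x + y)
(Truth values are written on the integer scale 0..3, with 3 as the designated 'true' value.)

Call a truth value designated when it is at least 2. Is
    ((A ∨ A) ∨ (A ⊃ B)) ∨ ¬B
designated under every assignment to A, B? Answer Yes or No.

Yes

A = 0, B = 0 ↦ 3
A = 0, B = 1 ↦ 3
A = 0, B = 2 ↦ 3
A = 0, B = 3 ↦ 3
A = 1, B = 0 ↦ 3
A = 1, B = 1 ↦ 3
A = 1, B = 2 ↦ 3
A = 1, B = 3 ↦ 3
A = 2, B = 0 ↦ 3
A = 2, B = 1 ↦ 2
A = 2, B = 2 ↦ 3
A = 2, B = 3 ↦ 3
A = 3, B = 0 ↦ 3
A = 3, B = 1 ↦ 3
A = 3, B = 2 ↦ 3
A = 3, B = 3 ↦ 3
Every assignment gives a value ≥ 2.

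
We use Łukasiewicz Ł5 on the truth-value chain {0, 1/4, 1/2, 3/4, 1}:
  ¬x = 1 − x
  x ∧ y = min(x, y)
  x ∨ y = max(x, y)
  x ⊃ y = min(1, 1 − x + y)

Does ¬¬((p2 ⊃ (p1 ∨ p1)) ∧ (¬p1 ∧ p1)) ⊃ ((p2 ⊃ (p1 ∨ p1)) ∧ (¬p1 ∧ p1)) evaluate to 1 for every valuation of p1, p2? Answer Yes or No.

At p1 = 1/4, p2 = 1/2, for instance:
p1 ∨ p1 = 1/4 ∨ 1/4 = 1/4
p2 ⊃ (p1 ∨ p1) = 1/2 ⊃ 1/4 = 3/4
¬p1 = ¬1/4 = 3/4
¬p1 ∧ p1 = 3/4 ∧ 1/4 = 1/4
(p2 ⊃ (p1 ∨ p1)) ∧ (¬p1 ∧ p1) = 3/4 ∧ 1/4 = 1/4
¬((p2 ⊃ (p1 ∨ p1)) ∧ (¬p1 ∧ p1)) = ¬1/4 = 3/4
¬¬((p2 ⊃ (p1 ∨ p1)) ∧ (¬p1 ∧ p1)) = ¬3/4 = 1/4
¬¬((p2 ⊃ (p1 ∨ p1)) ∧ (¬p1 ∧ p1)) ⊃ ((p2 ⊃ (p1 ∨ p1)) ∧ (¬p1 ∧ p1)) = 1/4 ⊃ 1/4 = 1
and checking the remaining 24 assignments likewise gives ≥ 1 in every case.

Yes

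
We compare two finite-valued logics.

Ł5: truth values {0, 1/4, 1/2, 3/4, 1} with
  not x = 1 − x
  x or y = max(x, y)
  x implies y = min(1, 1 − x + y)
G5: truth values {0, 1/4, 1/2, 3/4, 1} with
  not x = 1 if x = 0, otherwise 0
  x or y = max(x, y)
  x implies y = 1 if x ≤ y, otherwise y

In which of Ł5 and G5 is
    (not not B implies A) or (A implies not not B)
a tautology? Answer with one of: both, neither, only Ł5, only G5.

In Ł5: every assignment gives 1 — tautology.
In G5: every assignment gives 1 — tautology.

both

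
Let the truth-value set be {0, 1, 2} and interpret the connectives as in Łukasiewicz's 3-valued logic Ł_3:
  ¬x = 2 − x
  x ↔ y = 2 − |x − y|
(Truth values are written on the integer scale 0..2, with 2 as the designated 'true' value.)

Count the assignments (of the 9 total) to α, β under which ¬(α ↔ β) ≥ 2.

2

α = 0, β = 0 ↦ 0  <
α = 0, β = 1 ↦ 1  <
α = 0, β = 2 ↦ 2  ≥
α = 1, β = 0 ↦ 1  <
α = 1, β = 1 ↦ 0  <
α = 1, β = 2 ↦ 1  <
α = 2, β = 0 ↦ 2  ≥
α = 2, β = 1 ↦ 1  <
α = 2, β = 2 ↦ 0  <
So 2 of the 9 assignments meet the threshold.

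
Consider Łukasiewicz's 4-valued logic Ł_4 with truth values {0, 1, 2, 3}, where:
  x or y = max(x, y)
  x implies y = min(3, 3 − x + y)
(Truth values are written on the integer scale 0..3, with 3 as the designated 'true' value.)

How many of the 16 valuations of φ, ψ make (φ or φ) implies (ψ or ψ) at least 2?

φ = 0, ψ = 0 ↦ 3  ≥
φ = 0, ψ = 1 ↦ 3  ≥
φ = 0, ψ = 2 ↦ 3  ≥
φ = 0, ψ = 3 ↦ 3  ≥
φ = 1, ψ = 0 ↦ 2  ≥
φ = 1, ψ = 1 ↦ 3  ≥
φ = 1, ψ = 2 ↦ 3  ≥
φ = 1, ψ = 3 ↦ 3  ≥
φ = 2, ψ = 0 ↦ 1  <
φ = 2, ψ = 1 ↦ 2  ≥
φ = 2, ψ = 2 ↦ 3  ≥
φ = 2, ψ = 3 ↦ 3  ≥
φ = 3, ψ = 0 ↦ 0  <
φ = 3, ψ = 1 ↦ 1  <
φ = 3, ψ = 2 ↦ 2  ≥
φ = 3, ψ = 3 ↦ 3  ≥
So 13 of the 16 assignments meet the threshold.

13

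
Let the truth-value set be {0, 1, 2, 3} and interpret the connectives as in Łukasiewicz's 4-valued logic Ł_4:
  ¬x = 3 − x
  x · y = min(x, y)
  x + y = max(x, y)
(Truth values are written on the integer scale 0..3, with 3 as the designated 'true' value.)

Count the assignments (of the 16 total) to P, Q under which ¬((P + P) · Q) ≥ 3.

P = 0, Q = 0 ↦ 3  ≥
P = 0, Q = 1 ↦ 3  ≥
P = 0, Q = 2 ↦ 3  ≥
P = 0, Q = 3 ↦ 3  ≥
P = 1, Q = 0 ↦ 3  ≥
P = 1, Q = 1 ↦ 2  <
P = 1, Q = 2 ↦ 2  <
P = 1, Q = 3 ↦ 2  <
P = 2, Q = 0 ↦ 3  ≥
P = 2, Q = 1 ↦ 2  <
P = 2, Q = 2 ↦ 1  <
P = 2, Q = 3 ↦ 1  <
P = 3, Q = 0 ↦ 3  ≥
P = 3, Q = 1 ↦ 2  <
P = 3, Q = 2 ↦ 1  <
P = 3, Q = 3 ↦ 0  <
So 7 of the 16 assignments meet the threshold.

7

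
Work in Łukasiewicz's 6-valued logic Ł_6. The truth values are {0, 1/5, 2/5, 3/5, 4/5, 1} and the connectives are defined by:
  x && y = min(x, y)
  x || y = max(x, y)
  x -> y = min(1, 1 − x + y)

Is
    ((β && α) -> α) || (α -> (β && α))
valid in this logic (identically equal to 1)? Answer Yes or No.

Yes

At α = 2/5, β = 3/5, for instance:
β && α = 3/5 && 2/5 = 2/5
(β && α) -> α = 2/5 -> 2/5 = 1
α -> (β && α) = 2/5 -> 2/5 = 1
((β && α) -> α) || (α -> (β && α)) = 1 || 1 = 1
and checking the remaining 35 assignments likewise gives ≥ 1 in every case.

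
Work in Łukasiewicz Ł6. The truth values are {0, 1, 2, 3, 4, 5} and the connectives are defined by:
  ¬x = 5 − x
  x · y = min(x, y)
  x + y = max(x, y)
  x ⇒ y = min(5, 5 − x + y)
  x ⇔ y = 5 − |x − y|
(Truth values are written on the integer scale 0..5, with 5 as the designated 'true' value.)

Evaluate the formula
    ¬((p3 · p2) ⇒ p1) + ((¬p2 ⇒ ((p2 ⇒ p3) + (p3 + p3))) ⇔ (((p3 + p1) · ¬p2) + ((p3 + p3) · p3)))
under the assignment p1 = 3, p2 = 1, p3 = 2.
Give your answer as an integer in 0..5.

p3 · p2 = 2 · 1 = 1
(p3 · p2) ⇒ p1 = 1 ⇒ 3 = 5
¬((p3 · p2) ⇒ p1) = ¬5 = 0
¬p2 = ¬1 = 4
p2 ⇒ p3 = 1 ⇒ 2 = 5
p3 + p3 = 2 + 2 = 2
(p2 ⇒ p3) + (p3 + p3) = 5 + 2 = 5
¬p2 ⇒ ((p2 ⇒ p3) + (p3 + p3)) = 4 ⇒ 5 = 5
p3 + p1 = 2 + 3 = 3
¬p2 = ¬1 = 4
(p3 + p1) · ¬p2 = 3 · 4 = 3
p3 + p3 = 2 + 2 = 2
(p3 + p3) · p3 = 2 · 2 = 2
((p3 + p1) · ¬p2) + ((p3 + p3) · p3) = 3 + 2 = 3
(¬p2 ⇒ ((p2 ⇒ p3) + (p3 + p3))) ⇔ (((p3 + p1) · ¬p2) + ((p3 + p3) · p3)) = 5 ⇔ 3 = 3
¬((p3 · p2) ⇒ p1) + ((¬p2 ⇒ ((p2 ⇒ p3) + (p3 + p3))) ⇔ (((p3 + p1) · ¬p2) + ((p3 + p3) · p3))) = 0 + 3 = 3

3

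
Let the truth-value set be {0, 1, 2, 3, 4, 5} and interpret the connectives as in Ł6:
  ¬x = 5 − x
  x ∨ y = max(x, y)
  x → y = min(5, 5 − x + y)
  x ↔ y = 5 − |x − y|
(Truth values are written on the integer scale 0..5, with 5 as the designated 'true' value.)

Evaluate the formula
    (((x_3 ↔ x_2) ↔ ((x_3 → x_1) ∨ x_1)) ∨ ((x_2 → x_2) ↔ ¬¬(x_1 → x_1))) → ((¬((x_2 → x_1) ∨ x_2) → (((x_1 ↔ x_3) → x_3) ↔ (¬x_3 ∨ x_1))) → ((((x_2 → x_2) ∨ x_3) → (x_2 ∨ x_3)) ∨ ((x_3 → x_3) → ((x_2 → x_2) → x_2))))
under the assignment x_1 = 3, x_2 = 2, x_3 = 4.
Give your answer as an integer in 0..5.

4

x_3 ↔ x_2 = 4 ↔ 2 = 3
x_3 → x_1 = 4 → 3 = 4
(x_3 → x_1) ∨ x_1 = 4 ∨ 3 = 4
(x_3 ↔ x_2) ↔ ((x_3 → x_1) ∨ x_1) = 3 ↔ 4 = 4
x_2 → x_2 = 2 → 2 = 5
x_1 → x_1 = 3 → 3 = 5
¬(x_1 → x_1) = ¬5 = 0
¬¬(x_1 → x_1) = ¬0 = 5
(x_2 → x_2) ↔ ¬¬(x_1 → x_1) = 5 ↔ 5 = 5
((x_3 ↔ x_2) ↔ ((x_3 → x_1) ∨ x_1)) ∨ ((x_2 → x_2) ↔ ¬¬(x_1 → x_1)) = 4 ∨ 5 = 5
x_2 → x_1 = 2 → 3 = 5
(x_2 → x_1) ∨ x_2 = 5 ∨ 2 = 5
¬((x_2 → x_1) ∨ x_2) = ¬5 = 0
x_1 ↔ x_3 = 3 ↔ 4 = 4
(x_1 ↔ x_3) → x_3 = 4 → 4 = 5
¬x_3 = ¬4 = 1
¬x_3 ∨ x_1 = 1 ∨ 3 = 3
((x_1 ↔ x_3) → x_3) ↔ (¬x_3 ∨ x_1) = 5 ↔ 3 = 3
¬((x_2 → x_1) ∨ x_2) → (((x_1 ↔ x_3) → x_3) ↔ (¬x_3 ∨ x_1)) = 0 → 3 = 5
x_2 → x_2 = 2 → 2 = 5
(x_2 → x_2) ∨ x_3 = 5 ∨ 4 = 5
x_2 ∨ x_3 = 2 ∨ 4 = 4
((x_2 → x_2) ∨ x_3) → (x_2 ∨ x_3) = 5 → 4 = 4
x_3 → x_3 = 4 → 4 = 5
x_2 → x_2 = 2 → 2 = 5
(x_2 → x_2) → x_2 = 5 → 2 = 2
(x_3 → x_3) → ((x_2 → x_2) → x_2) = 5 → 2 = 2
(((x_2 → x_2) ∨ x_3) → (x_2 ∨ x_3)) ∨ ((x_3 → x_3) → ((x_2 → x_2) → x_2)) = 4 ∨ 2 = 4
(¬((x_2 → x_1) ∨ x_2) → (((x_1 ↔ x_3) → x_3) ↔ (¬x_3 ∨ x_1))) → ((((x_2 → x_2) ∨ x_3) → (x_2 ∨ x_3)) ∨ ((x_3 → x_3) → ((x_2 → x_2) → x_2))) = 5 → 4 = 4
(((x_3 ↔ x_2) ↔ ((x_3 → x_1) ∨ x_1)) ∨ ((x_2 → x_2) ↔ ¬¬(x_1 → x_1))) → ((¬((x_2 → x_1) ∨ x_2) → (((x_1 ↔ x_3) → x_3) ↔ (¬x_3 ∨ x_1))) → ((((x_2 → x_2) ∨ x_3) → (x_2 ∨ x_3)) ∨ ((x_3 → x_3) → ((x_2 → x_2) → x_2)))) = 5 → 4 = 4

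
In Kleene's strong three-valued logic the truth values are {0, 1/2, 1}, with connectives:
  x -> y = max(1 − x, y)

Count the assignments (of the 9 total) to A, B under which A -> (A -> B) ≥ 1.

5

A = 0, B = 0 ↦ 1  ≥
A = 0, B = 1/2 ↦ 1  ≥
A = 0, B = 1 ↦ 1  ≥
A = 1/2, B = 0 ↦ 1/2  <
A = 1/2, B = 1/2 ↦ 1/2  <
A = 1/2, B = 1 ↦ 1  ≥
A = 1, B = 0 ↦ 0  <
A = 1, B = 1/2 ↦ 1/2  <
A = 1, B = 1 ↦ 1  ≥
So 5 of the 9 assignments meet the threshold.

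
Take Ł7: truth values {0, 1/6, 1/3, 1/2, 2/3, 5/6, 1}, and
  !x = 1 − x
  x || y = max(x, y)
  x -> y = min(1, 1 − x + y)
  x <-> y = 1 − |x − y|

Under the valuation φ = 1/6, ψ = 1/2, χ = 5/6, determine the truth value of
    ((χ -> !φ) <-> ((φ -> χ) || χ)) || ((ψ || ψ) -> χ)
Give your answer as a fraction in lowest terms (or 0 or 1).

1

!φ = !1/6 = 5/6
χ -> !φ = 5/6 -> 5/6 = 1
φ -> χ = 1/6 -> 5/6 = 1
(φ -> χ) || χ = 1 || 5/6 = 1
(χ -> !φ) <-> ((φ -> χ) || χ) = 1 <-> 1 = 1
ψ || ψ = 1/2 || 1/2 = 1/2
(ψ || ψ) -> χ = 1/2 -> 5/6 = 1
((χ -> !φ) <-> ((φ -> χ) || χ)) || ((ψ || ψ) -> χ) = 1 || 1 = 1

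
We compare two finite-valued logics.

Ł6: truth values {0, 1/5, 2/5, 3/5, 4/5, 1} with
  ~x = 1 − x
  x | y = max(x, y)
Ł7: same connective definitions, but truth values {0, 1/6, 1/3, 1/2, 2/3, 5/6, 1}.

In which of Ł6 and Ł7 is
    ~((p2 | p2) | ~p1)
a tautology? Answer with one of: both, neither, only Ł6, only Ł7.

neither

In Ł6: at p1 = 0, p2 = 0 the value is 0 — not a tautology.
In Ł7: at p1 = 0, p2 = 0 the value is 0 — not a tautology.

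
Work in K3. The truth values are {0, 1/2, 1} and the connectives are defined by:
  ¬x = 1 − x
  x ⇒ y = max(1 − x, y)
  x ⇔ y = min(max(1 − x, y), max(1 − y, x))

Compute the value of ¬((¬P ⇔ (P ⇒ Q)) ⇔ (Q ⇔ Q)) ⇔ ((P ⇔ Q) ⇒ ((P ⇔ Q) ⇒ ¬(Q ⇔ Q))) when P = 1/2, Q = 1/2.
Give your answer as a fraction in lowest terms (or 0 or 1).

¬P = ¬1/2 = 1/2
P ⇒ Q = 1/2 ⇒ 1/2 = 1/2
¬P ⇔ (P ⇒ Q) = 1/2 ⇔ 1/2 = 1/2
Q ⇔ Q = 1/2 ⇔ 1/2 = 1/2
(¬P ⇔ (P ⇒ Q)) ⇔ (Q ⇔ Q) = 1/2 ⇔ 1/2 = 1/2
¬((¬P ⇔ (P ⇒ Q)) ⇔ (Q ⇔ Q)) = ¬1/2 = 1/2
P ⇔ Q = 1/2 ⇔ 1/2 = 1/2
P ⇔ Q = 1/2 ⇔ 1/2 = 1/2
Q ⇔ Q = 1/2 ⇔ 1/2 = 1/2
¬(Q ⇔ Q) = ¬1/2 = 1/2
(P ⇔ Q) ⇒ ¬(Q ⇔ Q) = 1/2 ⇒ 1/2 = 1/2
(P ⇔ Q) ⇒ ((P ⇔ Q) ⇒ ¬(Q ⇔ Q)) = 1/2 ⇒ 1/2 = 1/2
¬((¬P ⇔ (P ⇒ Q)) ⇔ (Q ⇔ Q)) ⇔ ((P ⇔ Q) ⇒ ((P ⇔ Q) ⇒ ¬(Q ⇔ Q))) = 1/2 ⇔ 1/2 = 1/2

1/2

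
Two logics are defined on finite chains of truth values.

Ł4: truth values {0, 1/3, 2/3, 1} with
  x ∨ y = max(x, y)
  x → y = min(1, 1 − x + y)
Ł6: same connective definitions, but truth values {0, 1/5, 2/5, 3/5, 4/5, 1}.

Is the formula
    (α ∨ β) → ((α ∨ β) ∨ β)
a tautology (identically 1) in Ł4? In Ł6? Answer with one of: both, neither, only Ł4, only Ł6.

both

In Ł4: every assignment gives 1 — tautology.
In Ł6: every assignment gives 1 — tautology.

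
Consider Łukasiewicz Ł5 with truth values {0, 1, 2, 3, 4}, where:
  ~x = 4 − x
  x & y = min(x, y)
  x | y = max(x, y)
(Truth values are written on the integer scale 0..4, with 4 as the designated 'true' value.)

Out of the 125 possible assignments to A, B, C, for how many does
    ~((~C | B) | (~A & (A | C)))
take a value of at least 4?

1

value 4: 1 assignment (counts)
value 3: 7 assignments
value 2: 25 assignments
value 1: 43 assignments
value 0: 49 assignments
So 1 of the 125 assignments meets the threshold.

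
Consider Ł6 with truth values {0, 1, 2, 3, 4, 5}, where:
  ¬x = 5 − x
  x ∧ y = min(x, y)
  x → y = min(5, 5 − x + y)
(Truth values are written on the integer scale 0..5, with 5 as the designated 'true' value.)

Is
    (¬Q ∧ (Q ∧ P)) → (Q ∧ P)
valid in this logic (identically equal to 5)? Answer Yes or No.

At P = 3, Q = 1, for instance:
¬Q = ¬1 = 4
Q ∧ P = 1 ∧ 3 = 1
¬Q ∧ (Q ∧ P) = 4 ∧ 1 = 1
(¬Q ∧ (Q ∧ P)) → (Q ∧ P) = 1 → 1 = 5
and checking the remaining 35 assignments likewise gives ≥ 5 in every case.

Yes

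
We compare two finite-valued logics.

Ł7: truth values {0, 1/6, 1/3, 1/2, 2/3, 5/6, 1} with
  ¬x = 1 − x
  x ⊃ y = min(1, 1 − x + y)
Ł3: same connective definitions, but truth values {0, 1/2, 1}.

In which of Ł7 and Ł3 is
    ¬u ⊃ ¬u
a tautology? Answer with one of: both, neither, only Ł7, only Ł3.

In Ł7: every assignment gives 1 — tautology.
In Ł3: every assignment gives 1 — tautology.

both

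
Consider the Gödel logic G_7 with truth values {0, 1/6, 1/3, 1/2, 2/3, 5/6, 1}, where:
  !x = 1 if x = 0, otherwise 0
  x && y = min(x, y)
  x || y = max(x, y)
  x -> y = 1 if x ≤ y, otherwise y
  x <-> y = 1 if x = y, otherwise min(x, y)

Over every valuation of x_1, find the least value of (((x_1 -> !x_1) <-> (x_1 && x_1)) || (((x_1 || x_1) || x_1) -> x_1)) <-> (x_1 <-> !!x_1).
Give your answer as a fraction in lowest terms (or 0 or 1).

1/6

Take x_1 = 1/6:
!x_1 = !1/6 = 0
x_1 -> !x_1 = 1/6 -> 0 = 0
x_1 && x_1 = 1/6 && 1/6 = 1/6
(x_1 -> !x_1) <-> (x_1 && x_1) = 0 <-> 1/6 = 0
x_1 || x_1 = 1/6 || 1/6 = 1/6
(x_1 || x_1) || x_1 = 1/6 || 1/6 = 1/6
((x_1 || x_1) || x_1) -> x_1 = 1/6 -> 1/6 = 1
((x_1 -> !x_1) <-> (x_1 && x_1)) || (((x_1 || x_1) || x_1) -> x_1) = 0 || 1 = 1
!x_1 = !1/6 = 0
!!x_1 = !0 = 1
x_1 <-> !!x_1 = 1/6 <-> 1 = 1/6
(((x_1 -> !x_1) <-> (x_1 && x_1)) || (((x_1 || x_1) || x_1) -> x_1)) <-> (x_1 <-> !!x_1) = 1 <-> 1/6 = 1/6
No assignment yields a value below 1/6, so this is the minimum.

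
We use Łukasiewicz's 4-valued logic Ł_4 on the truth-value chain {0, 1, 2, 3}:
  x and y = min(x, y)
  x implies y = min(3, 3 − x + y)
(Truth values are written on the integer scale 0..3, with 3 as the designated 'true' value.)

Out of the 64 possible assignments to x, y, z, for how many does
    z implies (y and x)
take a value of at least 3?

30

value 3: 30 assignments (counts)
value 2: 15 assignments
value 1: 12 assignments
value 0: 7 assignments
So 30 of the 64 assignments meet the threshold.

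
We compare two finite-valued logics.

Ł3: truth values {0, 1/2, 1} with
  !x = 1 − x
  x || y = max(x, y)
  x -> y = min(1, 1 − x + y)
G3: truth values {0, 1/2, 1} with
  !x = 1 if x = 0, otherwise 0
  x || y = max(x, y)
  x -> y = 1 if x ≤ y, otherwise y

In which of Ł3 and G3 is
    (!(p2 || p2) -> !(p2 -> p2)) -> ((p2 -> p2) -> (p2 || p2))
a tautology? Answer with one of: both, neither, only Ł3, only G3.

only Ł3

In Ł3: every assignment gives 1 — tautology.
In G3: at p2 = 1/2 the value is 1/2 — not a tautology.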